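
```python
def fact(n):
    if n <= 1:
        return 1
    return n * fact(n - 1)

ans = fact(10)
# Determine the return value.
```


fact(10)
= 10 * fact(9)
= 10 * 9 * fact(8)
= 10 * 9 * 8 * fact(7)
= 10 * 9 * 8 * 7 * fact(6)
= 10 * 9 * 8 * 7 * 6 * fact(5)
= 10 * 9 * 8 * 7 * 6 * 5 * fact(4)
= 10 * 9 * 8 * 7 * 6 * 5 * 4 * fact(3)
= 10 * 9 * 8 * 7 * 6 * 5 * 4 * 3 * fact(2)
= 10 * 9 * 8 * 7 * 6 * 5 * 4 * 3 * 2 * fact(1)
= 10 * 9 * 8 * 7 * 6 * 5 * 4 * 3 * 2 * 1
= 3628800


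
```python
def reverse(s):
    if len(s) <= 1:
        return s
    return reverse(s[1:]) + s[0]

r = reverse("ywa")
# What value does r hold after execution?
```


reverse("ywa")
= reverse("wa") + "y"
= reverse("a") + "w" + "y"
= "a" + "w" + "y"
= "awy"


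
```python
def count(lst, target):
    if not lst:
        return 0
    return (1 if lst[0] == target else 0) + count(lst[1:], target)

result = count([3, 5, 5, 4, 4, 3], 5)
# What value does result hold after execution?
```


count([3, 5, 5, 4, 4, 3], 5)
lst[0]=3 != 5: 0 + count([5, 5, 4, 4, 3], 5)
lst[0]=5 == 5: 1 + count([5, 4, 4, 3], 5)
lst[0]=5 == 5: 1 + count([4, 4, 3], 5)
lst[0]=4 != 5: 0 + count([4, 3], 5)
lst[0]=4 != 5: 0 + count([3], 5)
lst[0]=3 != 5: 0 + count([], 5)
= 2


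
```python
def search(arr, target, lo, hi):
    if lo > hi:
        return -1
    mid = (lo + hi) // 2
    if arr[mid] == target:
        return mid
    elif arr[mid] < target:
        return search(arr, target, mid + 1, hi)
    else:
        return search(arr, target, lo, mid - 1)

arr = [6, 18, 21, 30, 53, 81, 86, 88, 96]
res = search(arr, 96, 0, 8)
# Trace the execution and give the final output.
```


search(arr, 96, 0, 8)
lo=0, hi=8, mid=4, arr[mid]=53
53 < 96, search right half
lo=5, hi=8, mid=6, arr[mid]=86
86 < 96, search right half
lo=7, hi=8, mid=7, arr[mid]=88
88 < 96, search right half
lo=8, hi=8, mid=8, arr[mid]=96
arr[8] == 96, found at index 8
= 8


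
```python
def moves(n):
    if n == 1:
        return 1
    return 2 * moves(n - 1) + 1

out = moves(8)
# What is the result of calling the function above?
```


moves(8)
= 2 * moves(7) + 1
= 2 * (2 * moves(6) + 1) + 1
= 2 * (2 * (2 * moves(5) + 1) + 1) + 1
= 2 * (2 * (2 * (2 * moves(4) + 1) + 1) + 1) + 1
= 2 * (2 * (2 * (2 * (2 * moves(3) + 1) + 1) + 1) + 1) + 1
= 2 * (2 * (2 * (2 * (2 * (2 * moves(2) + 1) + 1) + 1) + 1) + 1) + 1
= 2 * (2 * (2 * (2 * (2 * (2 * (2 * moves(1) + 1) + 1) + 1) + 1) + 1) + 1) + 1
Now compute bottom-up:
moves(1) = 1
moves(2) = 2 * 1 + 1 = 3
moves(3) = 2 * 3 + 1 = 7
moves(4) = 2 * 7 + 1 = 15
moves(5) = 2 * 15 + 1 = 31
moves(6) = 2 * 31 + 1 = 63
moves(7) = 2 * 63 + 1 = 127
moves(8) = 2 * 127 + 1 = 255
= 255


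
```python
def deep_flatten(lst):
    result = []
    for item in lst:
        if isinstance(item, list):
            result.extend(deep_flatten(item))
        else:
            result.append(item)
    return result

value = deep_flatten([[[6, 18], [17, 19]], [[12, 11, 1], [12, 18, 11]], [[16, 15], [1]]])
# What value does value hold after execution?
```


deep_flatten([[[6, 18], [17, 19]], [[12, 11, 1], [12, 18, 11]], [[16, 15], [1]]])
Processing each element:
  [[6, 18], [17, 19]] is a list -> deep_flatten recursively -> [6, 18, 17, 19]
  [[12, 11, 1], [12, 18, 11]] is a list -> deep_flatten recursively -> [12, 11, 1, 12, 18, 11]
  [[16, 15], [1]] is a list -> deep_flatten recursively -> [16, 15, 1]
= [6, 18, 17, 19, 12, 11, 1, 12, 18, 11, 16, 15, 1]


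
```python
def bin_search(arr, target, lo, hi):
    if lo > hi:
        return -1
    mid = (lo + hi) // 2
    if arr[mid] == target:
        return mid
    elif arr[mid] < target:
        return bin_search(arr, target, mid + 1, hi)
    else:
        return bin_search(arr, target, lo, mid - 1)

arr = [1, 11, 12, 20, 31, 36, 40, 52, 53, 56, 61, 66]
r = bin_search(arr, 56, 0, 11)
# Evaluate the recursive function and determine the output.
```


bin_search(arr, 56, 0, 11)
lo=0, hi=11, mid=5, arr[mid]=36
36 < 56, search right half
lo=6, hi=11, mid=8, arr[mid]=53
53 < 56, search right half
lo=9, hi=11, mid=10, arr[mid]=61
61 > 56, search left half
lo=9, hi=9, mid=9, arr[mid]=56
arr[9] == 56, found at index 9
= 9


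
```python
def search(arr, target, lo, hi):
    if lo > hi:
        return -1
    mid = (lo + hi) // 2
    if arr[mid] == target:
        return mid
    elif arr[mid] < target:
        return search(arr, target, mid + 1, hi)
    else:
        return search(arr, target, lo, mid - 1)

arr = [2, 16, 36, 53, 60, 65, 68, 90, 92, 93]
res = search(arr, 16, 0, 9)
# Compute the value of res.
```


search(arr, 16, 0, 9)
lo=0, hi=9, mid=4, arr[mid]=60
60 > 16, search left half
lo=0, hi=3, mid=1, arr[mid]=16
arr[1] == 16, found at index 1
= 1


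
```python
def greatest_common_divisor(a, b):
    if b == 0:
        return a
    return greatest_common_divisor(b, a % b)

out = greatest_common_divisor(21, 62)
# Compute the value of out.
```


greatest_common_divisor(21, 62)
= greatest_common_divisor(62, 21 % 62) = greatest_common_divisor(62, 21)
= greatest_common_divisor(21, 62 % 21) = greatest_common_divisor(21, 20)
= greatest_common_divisor(20, 21 % 20) = greatest_common_divisor(20, 1)
= greatest_common_divisor(1, 20 % 1) = greatest_common_divisor(1, 0)
b == 0, return a = 1


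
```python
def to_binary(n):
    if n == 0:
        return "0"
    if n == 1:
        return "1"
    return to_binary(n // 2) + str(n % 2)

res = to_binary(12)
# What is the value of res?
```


to_binary(12)
= to_binary(6) + "0"
= to_binary(3) + "0" + "0"
= to_binary(1) + "1" + "0" + "0"
= "1" + "1" + "0" + "0"
= "1100"


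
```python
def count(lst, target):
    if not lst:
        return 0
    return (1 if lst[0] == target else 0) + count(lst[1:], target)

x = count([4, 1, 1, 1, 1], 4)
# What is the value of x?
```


count([4, 1, 1, 1, 1], 4)
lst[0]=4 == 4: 1 + count([1, 1, 1, 1], 4)
lst[0]=1 != 4: 0 + count([1, 1, 1], 4)
lst[0]=1 != 4: 0 + count([1, 1], 4)
lst[0]=1 != 4: 0 + count([1], 4)
lst[0]=1 != 4: 0 + count([], 4)
= 1


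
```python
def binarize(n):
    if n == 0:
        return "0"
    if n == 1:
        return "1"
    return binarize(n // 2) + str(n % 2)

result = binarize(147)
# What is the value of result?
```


binarize(147)
= binarize(73) + "1"
= binarize(36) + "1" + "1"
= binarize(18) + "0" + "1" + "1"
= binarize(9) + "0" + "0" + "1" + "1"
= binarize(4) + "1" + "0" + "0" + "1" + "1"
= binarize(2) + "0" + "1" + "0" + "0" + "1" + "1"
= binarize(1) + "0" + "0" + "1" + "0" + "0" + "1" + "1"
= "1" + "0" + "0" + "1" + "0" + "0" + "1" + "1"
= "10010011"


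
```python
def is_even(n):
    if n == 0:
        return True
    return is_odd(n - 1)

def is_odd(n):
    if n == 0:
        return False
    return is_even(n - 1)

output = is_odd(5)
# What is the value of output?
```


is_odd(5)
= is_even(4)
= is_odd(3)
= is_even(2)
= is_odd(1)
= is_even(0)
n == 0: return True
= True


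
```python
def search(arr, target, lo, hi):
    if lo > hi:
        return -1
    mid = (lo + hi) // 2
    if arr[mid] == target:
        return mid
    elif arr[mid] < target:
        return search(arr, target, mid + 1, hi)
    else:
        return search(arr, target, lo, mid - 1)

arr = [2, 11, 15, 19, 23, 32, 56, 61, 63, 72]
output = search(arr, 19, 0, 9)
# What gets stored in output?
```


search(arr, 19, 0, 9)
lo=0, hi=9, mid=4, arr[mid]=23
23 > 19, search left half
lo=0, hi=3, mid=1, arr[mid]=11
11 < 19, search right half
lo=2, hi=3, mid=2, arr[mid]=15
15 < 19, search right half
lo=3, hi=3, mid=3, arr[mid]=19
arr[3] == 19, found at index 3
= 3


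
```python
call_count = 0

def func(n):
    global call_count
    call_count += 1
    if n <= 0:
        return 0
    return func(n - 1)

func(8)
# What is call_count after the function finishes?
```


func(8) calls func(7) calls ... calls func(0)
Total calls: 8 + 1 (for base case) = 9


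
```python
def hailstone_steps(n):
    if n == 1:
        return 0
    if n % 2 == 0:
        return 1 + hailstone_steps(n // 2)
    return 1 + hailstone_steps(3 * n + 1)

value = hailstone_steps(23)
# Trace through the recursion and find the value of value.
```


hailstone_steps(23)
23 is odd -> 3*23+1 = 70 -> hailstone_steps(70)
70 is even -> hailstone_steps(35)
35 is odd -> 3*35+1 = 106 -> hailstone_steps(106)
106 is even -> hailstone_steps(53)
53 is odd -> 3*53+1 = 160 -> hailstone_steps(160)
160 is even -> hailstone_steps(80)
80 is even -> hailstone_steps(40)
40 is even -> hailstone_steps(20)
20 is even -> hailstone_steps(10)
10 is even -> hailstone_steps(5)
5 is odd -> 3*5+1 = 16 -> hailstone_steps(16)
16 is even -> hailstone_steps(8)
8 is even -> hailstone_steps(4)
4 is even -> hailstone_steps(2)
2 is even -> hailstone_steps(1)
Reached 1 after 15 steps
= 15


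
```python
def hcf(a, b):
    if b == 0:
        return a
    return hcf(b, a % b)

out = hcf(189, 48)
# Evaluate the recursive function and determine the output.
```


hcf(189, 48)
= hcf(48, 189 % 48) = hcf(48, 45)
= hcf(45, 48 % 45) = hcf(45, 3)
= hcf(3, 45 % 3) = hcf(3, 0)
b == 0, return a = 3


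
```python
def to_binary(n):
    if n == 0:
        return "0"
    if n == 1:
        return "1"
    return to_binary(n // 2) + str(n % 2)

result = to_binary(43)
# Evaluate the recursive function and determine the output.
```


to_binary(43)
= to_binary(21) + "1"
= to_binary(10) + "1" + "1"
= to_binary(5) + "0" + "1" + "1"
= to_binary(2) + "1" + "0" + "1" + "1"
= to_binary(1) + "0" + "1" + "0" + "1" + "1"
= "1" + "0" + "1" + "0" + "1" + "1"
= "101011"


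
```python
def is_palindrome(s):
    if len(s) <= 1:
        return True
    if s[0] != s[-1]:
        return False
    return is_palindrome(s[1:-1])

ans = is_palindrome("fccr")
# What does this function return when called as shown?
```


is_palindrome("fccr")
"fccr": s[0]='f' != s[-1]='r' -> False
= False


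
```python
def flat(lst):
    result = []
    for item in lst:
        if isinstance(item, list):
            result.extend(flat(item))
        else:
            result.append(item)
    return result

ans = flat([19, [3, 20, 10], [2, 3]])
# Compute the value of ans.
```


flat([19, [3, 20, 10], [2, 3]])
Processing each element:
  19 is not a list -> append 19
  [3, 20, 10] is a list -> flat recursively -> [3, 20, 10]
  [2, 3] is a list -> flat recursively -> [2, 3]
= [19, 3, 20, 10, 2, 3]


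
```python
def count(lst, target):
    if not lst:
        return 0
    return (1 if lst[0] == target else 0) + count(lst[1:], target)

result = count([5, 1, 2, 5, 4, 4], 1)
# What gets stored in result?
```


count([5, 1, 2, 5, 4, 4], 1)
lst[0]=5 != 1: 0 + count([1, 2, 5, 4, 4], 1)
lst[0]=1 == 1: 1 + count([2, 5, 4, 4], 1)
lst[0]=2 != 1: 0 + count([5, 4, 4], 1)
lst[0]=5 != 1: 0 + count([4, 4], 1)
lst[0]=4 != 1: 0 + count([4], 1)
lst[0]=4 != 1: 0 + count([], 1)
= 1


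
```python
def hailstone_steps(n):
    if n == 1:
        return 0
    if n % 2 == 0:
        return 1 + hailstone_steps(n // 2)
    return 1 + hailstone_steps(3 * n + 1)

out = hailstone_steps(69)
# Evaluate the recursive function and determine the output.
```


hailstone_steps(69)
69 is odd -> 3*69+1 = 208 -> hailstone_steps(208)
208 is even -> hailstone_steps(104)
104 is even -> hailstone_steps(52)
52 is even -> hailstone_steps(26)
26 is even -> hailstone_steps(13)
13 is odd -> 3*13+1 = 40 -> hailstone_steps(40)
40 is even -> hailstone_steps(20)
20 is even -> hailstone_steps(10)
10 is even -> hailstone_steps(5)
5 is odd -> 3*5+1 = 16 -> hailstone_steps(16)
16 is even -> hailstone_steps(8)
8 is even -> hailstone_steps(4)
4 is even -> hailstone_steps(2)
2 is even -> hailstone_steps(1)
Reached 1 after 14 steps
= 14


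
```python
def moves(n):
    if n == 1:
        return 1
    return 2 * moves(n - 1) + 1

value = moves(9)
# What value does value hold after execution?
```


moves(9)
= 2 * moves(8) + 1
= 2 * (2 * moves(7) + 1) + 1
= 2 * (2 * (2 * moves(6) + 1) + 1) + 1
= 2 * (2 * (2 * (2 * moves(5) + 1) + 1) + 1) + 1
= 2 * (2 * (2 * (2 * (2 * moves(4) + 1) + 1) + 1) + 1) + 1
= 2 * (2 * (2 * (2 * (2 * (2 * moves(3) + 1) + 1) + 1) + 1) + 1) + 1
= 2 * (2 * (2 * (2 * (2 * (2 * (2 * moves(2) + 1) + 1) + 1) + 1) + 1) + 1) + 1
= 2 * (2 * (2 * (2 * (2 * (2 * (2 * (2 * moves(1) + 1) + 1) + 1) + 1) + 1) + 1) + 1) + 1
Now compute bottom-up:
moves(1) = 1
moves(2) = 2 * 1 + 1 = 3
moves(3) = 2 * 3 + 1 = 7
moves(4) = 2 * 7 + 1 = 15
moves(5) = 2 * 15 + 1 = 31
moves(6) = 2 * 31 + 1 = 63
moves(7) = 2 * 63 + 1 = 127
moves(8) = 2 * 127 + 1 = 255
moves(9) = 2 * 255 + 1 = 511
= 511


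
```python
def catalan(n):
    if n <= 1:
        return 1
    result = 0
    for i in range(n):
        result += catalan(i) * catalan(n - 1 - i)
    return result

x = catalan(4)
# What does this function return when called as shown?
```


catalan(4)
= sum of catalan(i) * catalan(4-1-i) for i in 0..3
First compute sub-values bottom-up:
  catalan(0) = 1, catalan(1) = 1
  catalan(2) = 1*1 + 1*1 = 2
  catalan(3) = 1*2 + 1*1 + 2*1 = 5
Now catalan(4):
  catalan(0)*catalan(3) = 1*5 = 5
  catalan(1)*catalan(2) = 1*2 = 2
  catalan(2)*catalan(1) = 2*1 = 2
  catalan(3)*catalan(0) = 5*1 = 5
= 5 + 2 + 2 + 5
= 14


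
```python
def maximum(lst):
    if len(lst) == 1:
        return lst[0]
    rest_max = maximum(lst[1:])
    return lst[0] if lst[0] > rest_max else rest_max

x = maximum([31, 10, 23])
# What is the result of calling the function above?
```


maximum([31, 10, 23])
= compare 31 with maximum([10, 23])
= compare 10 with maximum([23])
Base: maximum([23]) = 23
compare 10 with 23: max = 23
compare 31 with 23: max = 31
= 31


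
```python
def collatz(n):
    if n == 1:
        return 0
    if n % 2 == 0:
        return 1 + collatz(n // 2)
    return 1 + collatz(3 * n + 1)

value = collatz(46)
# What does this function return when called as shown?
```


collatz(46)
46 is even -> collatz(23)
23 is odd -> 3*23+1 = 70 -> collatz(70)
70 is even -> collatz(35)
35 is odd -> 3*35+1 = 106 -> collatz(106)
106 is even -> collatz(53)
53 is odd -> 3*53+1 = 160 -> collatz(160)
160 is even -> collatz(80)
80 is even -> collatz(40)
40 is even -> collatz(20)
20 is even -> collatz(10)
10 is even -> collatz(5)
5 is odd -> 3*5+1 = 16 -> collatz(16)
16 is even -> collatz(8)
8 is even -> collatz(4)
4 is even -> collatz(2)
2 is even -> collatz(1)
Reached 1 after 16 steps
= 16


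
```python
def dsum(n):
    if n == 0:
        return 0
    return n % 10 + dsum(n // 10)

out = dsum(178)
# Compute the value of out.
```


dsum(178)
= 8 + dsum(17)
= 8 + 7 + dsum(1)
= 8 + 7 + 1 + dsum(0)
= 8 + 7 + 1 + 0
= 16


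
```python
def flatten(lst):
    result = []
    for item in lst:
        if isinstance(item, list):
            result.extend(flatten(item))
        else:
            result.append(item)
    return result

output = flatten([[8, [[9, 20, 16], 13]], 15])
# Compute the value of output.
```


flatten([[8, [[9, 20, 16], 13]], 15])
Processing each element:
  [8, [[9, 20, 16], 13]] is a list -> flatten recursively -> [8, 9, 20, 16, 13]
  15 is not a list -> append 15
= [8, 9, 20, 16, 13, 15]


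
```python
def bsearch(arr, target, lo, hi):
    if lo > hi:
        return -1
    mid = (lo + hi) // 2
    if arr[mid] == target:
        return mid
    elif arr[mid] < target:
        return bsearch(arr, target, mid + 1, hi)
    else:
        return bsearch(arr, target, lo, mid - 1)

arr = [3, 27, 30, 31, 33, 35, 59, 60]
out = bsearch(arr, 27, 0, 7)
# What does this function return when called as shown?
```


bsearch(arr, 27, 0, 7)
lo=0, hi=7, mid=3, arr[mid]=31
31 > 27, search left half
lo=0, hi=2, mid=1, arr[mid]=27
arr[1] == 27, found at index 1
= 1


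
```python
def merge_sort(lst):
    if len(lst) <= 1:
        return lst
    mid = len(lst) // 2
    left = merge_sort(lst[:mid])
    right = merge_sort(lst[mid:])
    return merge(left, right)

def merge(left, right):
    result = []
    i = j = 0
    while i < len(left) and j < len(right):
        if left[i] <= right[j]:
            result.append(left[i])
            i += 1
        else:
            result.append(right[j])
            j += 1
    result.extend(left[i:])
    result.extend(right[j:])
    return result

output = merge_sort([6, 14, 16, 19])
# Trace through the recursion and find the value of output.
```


merge_sort([6, 14, 16, 19])
Split into [6, 14] and [16, 19]
Left sorted: [6, 14]
Right sorted: [16, 19]
Merge [6, 14] and [16, 19]
= [6, 14, 16, 19]


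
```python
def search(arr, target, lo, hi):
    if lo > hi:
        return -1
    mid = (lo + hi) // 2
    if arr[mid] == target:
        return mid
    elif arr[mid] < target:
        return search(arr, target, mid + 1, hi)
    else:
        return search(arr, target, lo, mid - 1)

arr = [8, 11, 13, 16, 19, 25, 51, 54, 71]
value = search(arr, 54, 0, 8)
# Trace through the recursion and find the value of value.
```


search(arr, 54, 0, 8)
lo=0, hi=8, mid=4, arr[mid]=19
19 < 54, search right half
lo=5, hi=8, mid=6, arr[mid]=51
51 < 54, search right half
lo=7, hi=8, mid=7, arr[mid]=54
arr[7] == 54, found at index 7
= 7


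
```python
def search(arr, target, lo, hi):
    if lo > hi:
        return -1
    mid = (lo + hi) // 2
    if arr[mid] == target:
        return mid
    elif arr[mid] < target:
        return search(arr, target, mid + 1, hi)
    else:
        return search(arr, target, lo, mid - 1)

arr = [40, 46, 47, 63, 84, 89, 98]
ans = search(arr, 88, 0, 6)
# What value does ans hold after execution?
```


search(arr, 88, 0, 6)
lo=0, hi=6, mid=3, arr[mid]=63
63 < 88, search right half
lo=4, hi=6, mid=5, arr[mid]=89
89 > 88, search left half
lo=4, hi=4, mid=4, arr[mid]=84
84 < 88, search right half
lo > hi, target not found, return -1
= -1


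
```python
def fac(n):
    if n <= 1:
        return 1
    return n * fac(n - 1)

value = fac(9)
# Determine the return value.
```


fac(9)
= 9 * fac(8)
= 9 * 8 * fac(7)
= 9 * 8 * 7 * fac(6)
= 9 * 8 * 7 * 6 * fac(5)
= 9 * 8 * 7 * 6 * 5 * fac(4)
= 9 * 8 * 7 * 6 * 5 * 4 * fac(3)
= 9 * 8 * 7 * 6 * 5 * 4 * 3 * fac(2)
= 9 * 8 * 7 * 6 * 5 * 4 * 3 * 2 * fac(1)
= 9 * 8 * 7 * 6 * 5 * 4 * 3 * 2 * 1
= 362880


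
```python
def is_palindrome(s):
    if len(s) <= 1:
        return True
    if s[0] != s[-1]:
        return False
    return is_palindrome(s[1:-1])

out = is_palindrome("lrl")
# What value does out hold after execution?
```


is_palindrome("lrl")
"lrl": s[0]='l' == s[-1]='l' -> is_palindrome("r")
"r": len <= 1 -> True
= True


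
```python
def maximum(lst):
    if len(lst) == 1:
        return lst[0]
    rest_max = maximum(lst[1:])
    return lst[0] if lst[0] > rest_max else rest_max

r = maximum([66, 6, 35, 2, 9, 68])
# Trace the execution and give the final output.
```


maximum([66, 6, 35, 2, 9, 68])
= compare 66 with maximum([6, 35, 2, 9, 68])
= compare 6 with maximum([35, 2, 9, 68])
= compare 35 with maximum([2, 9, 68])
= compare 2 with maximum([9, 68])
= compare 9 with maximum([68])
Base: maximum([68]) = 68
compare 9 with 68: max = 68
compare 2 with 68: max = 68
compare 35 with 68: max = 68
compare 6 with 68: max = 68
compare 66 with 68: max = 68
= 68


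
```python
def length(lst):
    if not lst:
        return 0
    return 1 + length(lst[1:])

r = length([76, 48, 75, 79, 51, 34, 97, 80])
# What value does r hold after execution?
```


length([76, 48, 75, 79, 51, 34, 97, 80])
= 1 + length([48, 75, 79, 51, 34, 97, 80])
= 1 + 1 + length([75, 79, 51, 34, 97, 80])
= 1 + 1 + 1 + length([79, 51, 34, 97, 80])
= 1 + 1 + 1 + 1 + length([51, 34, 97, 80])
= 1 + 1 + 1 + 1 + 1 + length([34, 97, 80])
= 1 + 1 + 1 + 1 + 1 + 1 + length([97, 80])
= 1 + 1 + 1 + 1 + 1 + 1 + 1 + length([80])
= 1 + 1 + 1 + 1 + 1 + 1 + 1 + 1 + length([])
= 1 + 1 + 1 + 1 + 1 + 1 + 1 + 1 + 0
= 8


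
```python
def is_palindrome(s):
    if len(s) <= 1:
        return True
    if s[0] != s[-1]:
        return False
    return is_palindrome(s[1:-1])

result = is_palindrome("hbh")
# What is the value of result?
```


is_palindrome("hbh")
"hbh": s[0]='h' == s[-1]='h' -> is_palindrome("b")
"b": len <= 1 -> True
= True


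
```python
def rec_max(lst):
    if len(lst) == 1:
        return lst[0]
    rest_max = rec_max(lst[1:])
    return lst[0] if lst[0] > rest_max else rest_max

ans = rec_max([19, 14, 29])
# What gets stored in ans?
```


rec_max([19, 14, 29])
= compare 19 with rec_max([14, 29])
= compare 14 with rec_max([29])
Base: rec_max([29]) = 29
compare 14 with 29: max = 29
compare 19 with 29: max = 29
= 29


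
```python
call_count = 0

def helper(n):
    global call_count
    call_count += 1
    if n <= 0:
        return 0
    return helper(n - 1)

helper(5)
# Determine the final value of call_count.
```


helper(5) calls helper(4) calls ... calls helper(0)
Total calls: 5 + 1 (for base case) = 6


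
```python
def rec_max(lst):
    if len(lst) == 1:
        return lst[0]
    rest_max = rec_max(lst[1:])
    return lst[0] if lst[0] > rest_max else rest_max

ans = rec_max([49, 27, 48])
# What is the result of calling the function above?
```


rec_max([49, 27, 48])
= compare 49 with rec_max([27, 48])
= compare 27 with rec_max([48])
Base: rec_max([48]) = 48
compare 27 with 48: max = 48
compare 49 with 48: max = 49
= 49


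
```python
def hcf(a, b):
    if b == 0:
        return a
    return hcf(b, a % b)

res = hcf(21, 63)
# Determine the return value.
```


hcf(21, 63)
= hcf(63, 21 % 63) = hcf(63, 21)
= hcf(21, 63 % 21) = hcf(21, 0)
b == 0, return a = 21


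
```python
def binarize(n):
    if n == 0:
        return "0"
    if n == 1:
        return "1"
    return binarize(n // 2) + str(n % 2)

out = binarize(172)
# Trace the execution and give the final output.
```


binarize(172)
= binarize(86) + "0"
= binarize(43) + "0" + "0"
= binarize(21) + "1" + "0" + "0"
= binarize(10) + "1" + "1" + "0" + "0"
= binarize(5) + "0" + "1" + "1" + "0" + "0"
= binarize(2) + "1" + "0" + "1" + "1" + "0" + "0"
= binarize(1) + "0" + "1" + "0" + "1" + "1" + "0" + "0"
= "1" + "0" + "1" + "0" + "1" + "1" + "0" + "0"
= "10101100"


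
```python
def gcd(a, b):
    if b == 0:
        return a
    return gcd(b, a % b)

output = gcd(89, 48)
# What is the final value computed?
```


gcd(89, 48)
= gcd(48, 89 % 48) = gcd(48, 41)
= gcd(41, 48 % 41) = gcd(41, 7)
= gcd(7, 41 % 7) = gcd(7, 6)
= gcd(6, 7 % 6) = gcd(6, 1)
= gcd(1, 6 % 1) = gcd(1, 0)
b == 0, return a = 1


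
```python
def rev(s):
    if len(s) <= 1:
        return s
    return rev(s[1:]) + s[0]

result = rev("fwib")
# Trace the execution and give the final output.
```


rev("fwib")
= rev("wib") + "f"
= rev("ib") + "w" + "f"
= rev("b") + "i" + "w" + "f"
= "b" + "i" + "w" + "f"
= "biwf"


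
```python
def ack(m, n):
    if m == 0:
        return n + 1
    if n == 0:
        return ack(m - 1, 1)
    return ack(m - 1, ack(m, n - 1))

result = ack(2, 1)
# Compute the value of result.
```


ack(2, 1)
= ack(1, ack(2, 0))
First compute ack(2, 0) = 3
= ack(1, 3)
= 5


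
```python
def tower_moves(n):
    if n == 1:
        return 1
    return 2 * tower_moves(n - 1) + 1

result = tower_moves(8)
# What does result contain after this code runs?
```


tower_moves(8)
= 2 * tower_moves(7) + 1
= 2 * (2 * tower_moves(6) + 1) + 1
= 2 * (2 * (2 * tower_moves(5) + 1) + 1) + 1
= 2 * (2 * (2 * (2 * tower_moves(4) + 1) + 1) + 1) + 1
= 2 * (2 * (2 * (2 * (2 * tower_moves(3) + 1) + 1) + 1) + 1) + 1
= 2 * (2 * (2 * (2 * (2 * (2 * tower_moves(2) + 1) + 1) + 1) + 1) + 1) + 1
= 2 * (2 * (2 * (2 * (2 * (2 * (2 * tower_moves(1) + 1) + 1) + 1) + 1) + 1) + 1) + 1
Now compute bottom-up:
tower_moves(1) = 1
tower_moves(2) = 2 * 1 + 1 = 3
tower_moves(3) = 2 * 3 + 1 = 7
tower_moves(4) = 2 * 7 + 1 = 15
tower_moves(5) = 2 * 15 + 1 = 31
tower_moves(6) = 2 * 31 + 1 = 63
tower_moves(7) = 2 * 63 + 1 = 127
tower_moves(8) = 2 * 127 + 1 = 255
= 255


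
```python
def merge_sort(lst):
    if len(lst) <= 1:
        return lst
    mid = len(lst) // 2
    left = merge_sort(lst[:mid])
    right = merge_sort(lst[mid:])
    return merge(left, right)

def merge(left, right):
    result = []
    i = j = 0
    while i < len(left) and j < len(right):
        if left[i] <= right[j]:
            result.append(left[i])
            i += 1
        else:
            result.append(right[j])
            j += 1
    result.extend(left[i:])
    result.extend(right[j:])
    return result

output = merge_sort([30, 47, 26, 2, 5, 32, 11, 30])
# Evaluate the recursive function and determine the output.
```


merge_sort([30, 47, 26, 2, 5, 32, 11, 30])
Split into [30, 47, 26, 2] and [5, 32, 11, 30]
Left sorted: [2, 26, 30, 47]
Right sorted: [5, 11, 30, 32]
Merge [2, 26, 30, 47] and [5, 11, 30, 32]
= [2, 5, 11, 26, 30, 30, 32, 47]


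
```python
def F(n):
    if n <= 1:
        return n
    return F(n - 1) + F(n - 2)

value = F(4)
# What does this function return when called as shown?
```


F(4)
= F(3) + F(2)
= (F(2) + F(1)) + F(2)
Computing bottom-up: F(0)=0, F(1)=1, F(2)=1, F(3)=2, F(4)=3
= 3


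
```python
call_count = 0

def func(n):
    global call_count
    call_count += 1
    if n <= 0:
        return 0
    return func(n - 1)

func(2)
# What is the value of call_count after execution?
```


func(2) calls func(1) calls ... calls func(0)
Total calls: 2 + 1 (for base case) = 3


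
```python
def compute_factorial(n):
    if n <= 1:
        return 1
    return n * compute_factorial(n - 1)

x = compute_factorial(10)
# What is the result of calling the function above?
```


compute_factorial(10)
= 10 * compute_factorial(9)
= 10 * 9 * compute_factorial(8)
= 10 * 9 * 8 * compute_factorial(7)
= 10 * 9 * 8 * 7 * compute_factorial(6)
= 10 * 9 * 8 * 7 * 6 * compute_factorial(5)
= 10 * 9 * 8 * 7 * 6 * 5 * compute_factorial(4)
= 10 * 9 * 8 * 7 * 6 * 5 * 4 * compute_factorial(3)
= 10 * 9 * 8 * 7 * 6 * 5 * 4 * 3 * compute_factorial(2)
= 10 * 9 * 8 * 7 * 6 * 5 * 4 * 3 * 2 * compute_factorial(1)
= 10 * 9 * 8 * 7 * 6 * 5 * 4 * 3 * 2 * 1
= 3628800


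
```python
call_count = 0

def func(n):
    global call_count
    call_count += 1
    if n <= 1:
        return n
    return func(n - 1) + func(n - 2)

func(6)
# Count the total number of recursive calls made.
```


func(6) calls func(5) and func(4); each non-base call branches into two more.
Let C(k) = total number of calls made by func(k), including the call to func(k) itself.
Base cases: C(0) = 1, C(1) = 1
Recurrence: C(k) = 1 + C(k-1) + C(k-2)
  C(2) = 1 + C(1) + C(0) = 1 + 1 + 1 = 3
  C(3) = 1 + C(2) + C(1) = 1 + 3 + 1 = 5
  C(4) = 1 + C(3) + C(2) = 1 + 5 + 3 = 9
  C(5) = 1 + C(4) + C(3) = 1 + 9 + 5 = 15
  C(6) = 1 + C(5) + C(4) = 1 + 15 + 9 = 25
Total calls = C(6) = 25


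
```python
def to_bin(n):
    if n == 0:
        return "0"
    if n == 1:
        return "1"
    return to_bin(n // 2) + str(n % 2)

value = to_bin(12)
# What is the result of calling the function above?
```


to_bin(12)
= to_bin(6) + "0"
= to_bin(3) + "0" + "0"
= to_bin(1) + "1" + "0" + "0"
= "1" + "1" + "0" + "0"
= "1100"


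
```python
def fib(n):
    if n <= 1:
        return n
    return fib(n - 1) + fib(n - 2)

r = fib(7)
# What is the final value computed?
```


fib(7)
= fib(6) + fib(5)
= (fib(5) + fib(4)) + fib(5)
Computing bottom-up: fib(0)=0, fib(1)=1, fib(2)=1, fib(3)=2, fib(4)=3, fib(5)=5, fib(6)=8, fib(7)=13
= 13


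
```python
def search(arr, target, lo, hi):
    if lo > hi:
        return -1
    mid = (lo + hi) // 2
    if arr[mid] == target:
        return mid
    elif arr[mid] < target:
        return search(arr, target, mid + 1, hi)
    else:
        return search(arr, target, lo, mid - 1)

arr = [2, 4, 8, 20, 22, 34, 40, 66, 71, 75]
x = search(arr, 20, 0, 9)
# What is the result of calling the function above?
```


search(arr, 20, 0, 9)
lo=0, hi=9, mid=4, arr[mid]=22
22 > 20, search left half
lo=0, hi=3, mid=1, arr[mid]=4
4 < 20, search right half
lo=2, hi=3, mid=2, arr[mid]=8
8 < 20, search right half
lo=3, hi=3, mid=3, arr[mid]=20
arr[3] == 20, found at index 3
= 3


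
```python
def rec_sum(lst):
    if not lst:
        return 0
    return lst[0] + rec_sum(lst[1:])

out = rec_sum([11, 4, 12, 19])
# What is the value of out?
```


rec_sum([11, 4, 12, 19])
= 11 + rec_sum([4, 12, 19])
= 11 + 4 + rec_sum([12, 19])
= 11 + 4 + 12 + rec_sum([19])
= 11 + 4 + 12 + 19 + rec_sum([])
= 11 + 4 + 12 + 19 + 0
= 46


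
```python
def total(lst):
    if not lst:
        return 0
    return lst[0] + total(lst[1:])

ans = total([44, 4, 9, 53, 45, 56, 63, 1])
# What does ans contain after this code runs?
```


total([44, 4, 9, 53, 45, 56, 63, 1])
= 44 + total([4, 9, 53, 45, 56, 63, 1])
= 44 + 4 + total([9, 53, 45, 56, 63, 1])
= 44 + 4 + 9 + total([53, 45, 56, 63, 1])
= 44 + 4 + 9 + 53 + total([45, 56, 63, 1])
= 44 + 4 + 9 + 53 + 45 + total([56, 63, 1])
= 44 + 4 + 9 + 53 + 45 + 56 + total([63, 1])
= 44 + 4 + 9 + 53 + 45 + 56 + 63 + total([1])
= 44 + 4 + 9 + 53 + 45 + 56 + 63 + 1 + total([])
= 44 + 4 + 9 + 53 + 45 + 56 + 63 + 1 + 0
= 275


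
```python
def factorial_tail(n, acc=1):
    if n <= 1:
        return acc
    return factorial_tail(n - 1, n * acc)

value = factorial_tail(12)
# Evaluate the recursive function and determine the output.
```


factorial_tail(12, 1)
= factorial_tail(11, 12 * 1) = factorial_tail(11, 12)
= factorial_tail(10, 11 * 12) = factorial_tail(10, 132)
= factorial_tail(9, 10 * 132) = factorial_tail(9, 1320)
= factorial_tail(8, 9 * 1320) = factorial_tail(8, 11880)
= factorial_tail(7, 8 * 11880) = factorial_tail(7, 95040)
= factorial_tail(6, 7 * 95040) = factorial_tail(6, 665280)
= factorial_tail(5, 6 * 665280) = factorial_tail(5, 3991680)
= factorial_tail(4, 5 * 3991680) = factorial_tail(4, 19958400)
= factorial_tail(3, 4 * 19958400) = factorial_tail(3, 79833600)
= factorial_tail(2, 3 * 79833600) = factorial_tail(2, 239500800)
= factorial_tail(1, 2 * 239500800) = factorial_tail(1, 479001600)
n <= 1, return acc = 479001600


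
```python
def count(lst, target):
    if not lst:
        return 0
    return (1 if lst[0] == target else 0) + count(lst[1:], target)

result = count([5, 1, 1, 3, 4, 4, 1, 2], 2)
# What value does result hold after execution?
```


count([5, 1, 1, 3, 4, 4, 1, 2], 2)
lst[0]=5 != 2: 0 + count([1, 1, 3, 4, 4, 1, 2], 2)
lst[0]=1 != 2: 0 + count([1, 3, 4, 4, 1, 2], 2)
lst[0]=1 != 2: 0 + count([3, 4, 4, 1, 2], 2)
lst[0]=3 != 2: 0 + count([4, 4, 1, 2], 2)
lst[0]=4 != 2: 0 + count([4, 1, 2], 2)
lst[0]=4 != 2: 0 + count([1, 2], 2)
lst[0]=1 != 2: 0 + count([2], 2)
lst[0]=2 == 2: 1 + count([], 2)
= 1


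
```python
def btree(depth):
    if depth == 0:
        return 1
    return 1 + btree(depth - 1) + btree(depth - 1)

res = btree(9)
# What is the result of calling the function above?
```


btree(9)
= 1 + btree(8) + btree(8)
= 1 + 2 * btree(8)
btree(k) = 2^(k+1) - 1
btree(0) = 1
btree(1) = 3
btree(2) = 7
btree(3) = 15
btree(4) = 31
btree(9) = 2^10 - 1 = 1023


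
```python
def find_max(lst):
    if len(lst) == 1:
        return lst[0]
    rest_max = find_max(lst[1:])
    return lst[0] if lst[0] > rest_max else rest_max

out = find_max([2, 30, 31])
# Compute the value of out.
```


find_max([2, 30, 31])
= compare 2 with find_max([30, 31])
= compare 30 with find_max([31])
Base: find_max([31]) = 31
compare 30 with 31: max = 31
compare 2 with 31: max = 31
= 31


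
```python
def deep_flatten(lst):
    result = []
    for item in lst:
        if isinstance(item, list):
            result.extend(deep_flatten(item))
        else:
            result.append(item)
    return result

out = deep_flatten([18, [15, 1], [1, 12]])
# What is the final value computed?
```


deep_flatten([18, [15, 1], [1, 12]])
Processing each element:
  18 is not a list -> append 18
  [15, 1] is a list -> deep_flatten recursively -> [15, 1]
  [1, 12] is a list -> deep_flatten recursively -> [1, 12]
= [18, 15, 1, 1, 12]


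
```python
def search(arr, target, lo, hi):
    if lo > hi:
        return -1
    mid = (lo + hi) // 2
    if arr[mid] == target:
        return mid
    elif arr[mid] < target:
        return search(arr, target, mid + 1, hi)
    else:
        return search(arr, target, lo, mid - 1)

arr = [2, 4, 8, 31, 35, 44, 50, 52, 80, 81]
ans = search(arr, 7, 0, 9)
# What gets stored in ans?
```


search(arr, 7, 0, 9)
lo=0, hi=9, mid=4, arr[mid]=35
35 > 7, search left half
lo=0, hi=3, mid=1, arr[mid]=4
4 < 7, search right half
lo=2, hi=3, mid=2, arr[mid]=8
8 > 7, search left half
lo > hi, target not found, return -1
= -1


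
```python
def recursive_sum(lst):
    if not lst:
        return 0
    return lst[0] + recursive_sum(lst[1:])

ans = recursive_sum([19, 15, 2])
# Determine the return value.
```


recursive_sum([19, 15, 2])
= 19 + recursive_sum([15, 2])
= 19 + 15 + recursive_sum([2])
= 19 + 15 + 2 + recursive_sum([])
= 19 + 15 + 2 + 0
= 36


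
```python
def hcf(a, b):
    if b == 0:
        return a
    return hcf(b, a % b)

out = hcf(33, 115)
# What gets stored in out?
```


hcf(33, 115)
= hcf(115, 33 % 115) = hcf(115, 33)
= hcf(33, 115 % 33) = hcf(33, 16)
= hcf(16, 33 % 16) = hcf(16, 1)
= hcf(1, 16 % 1) = hcf(1, 0)
b == 0, return a = 1


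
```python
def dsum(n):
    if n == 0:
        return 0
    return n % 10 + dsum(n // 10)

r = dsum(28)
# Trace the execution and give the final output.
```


dsum(28)
= 8 + dsum(2)
= 8 + 2 + dsum(0)
= 8 + 2 + 0
= 10


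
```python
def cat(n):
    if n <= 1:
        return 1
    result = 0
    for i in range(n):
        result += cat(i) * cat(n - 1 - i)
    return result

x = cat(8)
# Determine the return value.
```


cat(8)
= sum of cat(i) * cat(8-1-i) for i in 0..7
First compute sub-values bottom-up:
  cat(0) = 1, cat(1) = 1
  cat(2) = 1*1 + 1*1 = 2
  cat(3) = 1*2 + 1*1 + 2*1 = 5
  cat(4) = 1*5 + 1*2 + 2*1 + 5*1 = 14
  cat(5) = 1*14 + 1*5 + 2*2 + 5*1 + 14*1 = 42
  cat(6) = 1*42 + 1*14 + 2*5 + 5*2 + 14*1 + 42*1 = 132
  cat(7) = 1*132 + 1*42 + 2*14 + 5*5 + 14*2 + 42*1 + 132*1 = 429
Now cat(8):
  cat(0)*cat(7) = 1*429 = 429
  cat(1)*cat(6) = 1*132 = 132
  cat(2)*cat(5) = 2*42 = 84
  cat(3)*cat(4) = 5*14 = 70
  cat(4)*cat(3) = 14*5 = 70
  cat(5)*cat(2) = 42*2 = 84
  cat(6)*cat(1) = 132*1 = 132
  cat(7)*cat(0) = 429*1 = 429
= 429 + 132 + 84 + 70 + 70 + 84 + 132 + 429
= 1430


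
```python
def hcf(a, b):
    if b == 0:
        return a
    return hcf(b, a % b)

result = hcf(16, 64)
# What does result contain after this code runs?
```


hcf(16, 64)
= hcf(64, 16 % 64) = hcf(64, 16)
= hcf(16, 64 % 16) = hcf(16, 0)
b == 0, return a = 16


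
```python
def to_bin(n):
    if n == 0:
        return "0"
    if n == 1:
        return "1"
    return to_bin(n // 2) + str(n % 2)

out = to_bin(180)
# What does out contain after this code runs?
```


to_bin(180)
= to_bin(90) + "0"
= to_bin(45) + "0" + "0"
= to_bin(22) + "1" + "0" + "0"
= to_bin(11) + "0" + "1" + "0" + "0"
= to_bin(5) + "1" + "0" + "1" + "0" + "0"
= to_bin(2) + "1" + "1" + "0" + "1" + "0" + "0"
= to_bin(1) + "0" + "1" + "1" + "0" + "1" + "0" + "0"
= "1" + "0" + "1" + "1" + "0" + "1" + "0" + "0"
= "10110100"


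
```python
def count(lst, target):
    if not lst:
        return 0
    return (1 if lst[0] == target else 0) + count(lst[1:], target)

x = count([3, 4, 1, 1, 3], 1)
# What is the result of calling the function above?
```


count([3, 4, 1, 1, 3], 1)
lst[0]=3 != 1: 0 + count([4, 1, 1, 3], 1)
lst[0]=4 != 1: 0 + count([1, 1, 3], 1)
lst[0]=1 == 1: 1 + count([1, 3], 1)
lst[0]=1 == 1: 1 + count([3], 1)
lst[0]=3 != 1: 0 + count([], 1)
= 2


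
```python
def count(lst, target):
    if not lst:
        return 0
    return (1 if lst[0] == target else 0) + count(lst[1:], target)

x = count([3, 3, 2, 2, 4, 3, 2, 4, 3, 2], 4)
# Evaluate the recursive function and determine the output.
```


count([3, 3, 2, 2, 4, 3, 2, 4, 3, 2], 4)
lst[0]=3 != 4: 0 + count([3, 2, 2, 4, 3, 2, 4, 3, 2], 4)
lst[0]=3 != 4: 0 + count([2, 2, 4, 3, 2, 4, 3, 2], 4)
lst[0]=2 != 4: 0 + count([2, 4, 3, 2, 4, 3, 2], 4)
lst[0]=2 != 4: 0 + count([4, 3, 2, 4, 3, 2], 4)
lst[0]=4 == 4: 1 + count([3, 2, 4, 3, 2], 4)
lst[0]=3 != 4: 0 + count([2, 4, 3, 2], 4)
lst[0]=2 != 4: 0 + count([4, 3, 2], 4)
lst[0]=4 == 4: 1 + count([3, 2], 4)
lst[0]=3 != 4: 0 + count([2], 4)
lst[0]=2 != 4: 0 + count([], 4)
= 2


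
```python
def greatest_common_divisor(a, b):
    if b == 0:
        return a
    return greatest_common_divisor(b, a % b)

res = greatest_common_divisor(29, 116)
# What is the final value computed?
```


greatest_common_divisor(29, 116)
= greatest_common_divisor(116, 29 % 116) = greatest_common_divisor(116, 29)
= greatest_common_divisor(29, 116 % 29) = greatest_common_divisor(29, 0)
b == 0, return a = 29


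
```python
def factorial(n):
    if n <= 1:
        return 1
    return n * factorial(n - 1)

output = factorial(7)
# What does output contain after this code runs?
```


factorial(7)
= 7 * factorial(6)
= 7 * 6 * factorial(5)
= 7 * 6 * 5 * factorial(4)
= 7 * 6 * 5 * 4 * factorial(3)
= 7 * 6 * 5 * 4 * 3 * factorial(2)
= 7 * 6 * 5 * 4 * 3 * 2 * factorial(1)
= 7 * 6 * 5 * 4 * 3 * 2 * 1
= 5040


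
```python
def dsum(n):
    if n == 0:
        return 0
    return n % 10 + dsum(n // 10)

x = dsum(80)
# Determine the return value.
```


dsum(80)
= 0 + dsum(8)
= 0 + 8 + dsum(0)
= 0 + 8 + 0
= 8


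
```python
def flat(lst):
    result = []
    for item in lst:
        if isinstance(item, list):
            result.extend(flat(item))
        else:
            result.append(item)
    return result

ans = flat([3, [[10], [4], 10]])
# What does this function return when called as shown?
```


flat([3, [[10], [4], 10]])
Processing each element:
  3 is not a list -> append 3
  [[10], [4], 10] is a list -> flat recursively -> [10, 4, 10]
= [3, 10, 4, 10]


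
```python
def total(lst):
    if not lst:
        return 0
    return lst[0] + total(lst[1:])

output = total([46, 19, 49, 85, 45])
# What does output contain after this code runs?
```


total([46, 19, 49, 85, 45])
= 46 + total([19, 49, 85, 45])
= 46 + 19 + total([49, 85, 45])
= 46 + 19 + 49 + total([85, 45])
= 46 + 19 + 49 + 85 + total([45])
= 46 + 19 + 49 + 85 + 45 + total([])
= 46 + 19 + 49 + 85 + 45 + 0
= 244


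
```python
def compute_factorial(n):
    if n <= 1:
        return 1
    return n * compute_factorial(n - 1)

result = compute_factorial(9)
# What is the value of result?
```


compute_factorial(9)
= 9 * compute_factorial(8)
= 9 * 8 * compute_factorial(7)
= 9 * 8 * 7 * compute_factorial(6)
= 9 * 8 * 7 * 6 * compute_factorial(5)
= 9 * 8 * 7 * 6 * 5 * compute_factorial(4)
= 9 * 8 * 7 * 6 * 5 * 4 * compute_factorial(3)
= 9 * 8 * 7 * 6 * 5 * 4 * 3 * compute_factorial(2)
= 9 * 8 * 7 * 6 * 5 * 4 * 3 * 2 * compute_factorial(1)
= 9 * 8 * 7 * 6 * 5 * 4 * 3 * 2 * 1
= 362880


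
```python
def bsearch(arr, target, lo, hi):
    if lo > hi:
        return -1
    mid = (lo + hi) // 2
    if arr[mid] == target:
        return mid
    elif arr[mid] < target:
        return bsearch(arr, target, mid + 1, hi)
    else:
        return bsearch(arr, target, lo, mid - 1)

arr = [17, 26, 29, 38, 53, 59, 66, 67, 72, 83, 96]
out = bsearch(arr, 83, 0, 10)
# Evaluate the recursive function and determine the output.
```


bsearch(arr, 83, 0, 10)
lo=0, hi=10, mid=5, arr[mid]=59
59 < 83, search right half
lo=6, hi=10, mid=8, arr[mid]=72
72 < 83, search right half
lo=9, hi=10, mid=9, arr[mid]=83
arr[9] == 83, found at index 9
= 9


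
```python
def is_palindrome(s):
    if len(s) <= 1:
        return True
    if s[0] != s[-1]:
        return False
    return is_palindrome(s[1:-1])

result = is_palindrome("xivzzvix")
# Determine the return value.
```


is_palindrome("xivzzvix")
"xivzzvix": s[0]='x' == s[-1]='x' -> is_palindrome("ivzzvi")
"ivzzvi": s[0]='i' == s[-1]='i' -> is_palindrome("vzzv")
"vzzv": s[0]='v' == s[-1]='v' -> is_palindrome("zz")
"zz": s[0]='z' == s[-1]='z' -> is_palindrome("")
"": len <= 1 -> True
= True


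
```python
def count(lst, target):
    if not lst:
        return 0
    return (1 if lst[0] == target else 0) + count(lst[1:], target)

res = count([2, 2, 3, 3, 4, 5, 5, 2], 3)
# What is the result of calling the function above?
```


count([2, 2, 3, 3, 4, 5, 5, 2], 3)
lst[0]=2 != 3: 0 + count([2, 3, 3, 4, 5, 5, 2], 3)
lst[0]=2 != 3: 0 + count([3, 3, 4, 5, 5, 2], 3)
lst[0]=3 == 3: 1 + count([3, 4, 5, 5, 2], 3)
lst[0]=3 == 3: 1 + count([4, 5, 5, 2], 3)
lst[0]=4 != 3: 0 + count([5, 5, 2], 3)
lst[0]=5 != 3: 0 + count([5, 2], 3)
lst[0]=5 != 3: 0 + count([2], 3)
lst[0]=2 != 3: 0 + count([], 3)
= 2
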